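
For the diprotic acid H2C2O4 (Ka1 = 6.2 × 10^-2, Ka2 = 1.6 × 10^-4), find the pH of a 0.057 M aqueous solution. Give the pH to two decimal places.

pH = 1.44

Since Ka1 ≫ Ka2, the first ionization dominates [H+].
Ka1 = x²/(0.057 − x) = 6.2 × 10^-2
Solving the quadratic: x = (−Ka1 + √(Ka1² + 4·Ka1·C₀))/2 = 3.60 × 10^-2 M
pH = −log(3.60 × 10^-2) = 1.44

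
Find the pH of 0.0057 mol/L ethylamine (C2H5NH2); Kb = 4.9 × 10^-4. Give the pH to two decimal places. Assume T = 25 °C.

C2H5NH2 + H2O ⇌ C2H5NH3+ + OH-
Kb = x²/(0.0057 − x) = 4.9 × 10^-4
The 5% rule fails; solving x² + Kb·x − Kb·C₀ = 0 exactly:
x = (−Kb + √(Kb² + 4·Kb·C₀))/2 = 1.44 × 10^-3 M
pOH = −log(1.44 × 10^-3) = 2.84; pH = 14.00 − 2.84 = 11.16

pH = 11.16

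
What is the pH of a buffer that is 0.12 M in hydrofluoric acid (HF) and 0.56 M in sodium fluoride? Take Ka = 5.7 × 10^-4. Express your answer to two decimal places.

pH = 3.91

pKa = −log(5.7 × 10^-4) = 3.244
Using pH = pKa + log([base]/[acid]) with [base]/[acid] = 0.56/0.12:
pH = 3.244 + (+0.669) = 3.91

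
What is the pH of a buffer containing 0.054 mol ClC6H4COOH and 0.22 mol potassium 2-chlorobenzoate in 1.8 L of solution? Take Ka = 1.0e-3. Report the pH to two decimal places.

pKa = −log(1.0 × 10^-3) = 3.000
pH = pKa + log([A⁻]/[HA]) = 3.000 + log(0.22/0.054)
pH = 3.000 + (+0.610) = 3.61

pH = 3.61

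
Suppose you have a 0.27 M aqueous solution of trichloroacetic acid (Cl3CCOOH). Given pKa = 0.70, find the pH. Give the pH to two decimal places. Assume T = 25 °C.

Cl3CCOOH ⇌ Cl3CCOO- + H+
Ka = 10^(−0.70) = 2.00 × 10^-1
Let x = [H+] at equilibrium. Ka = x²/(0.27 − x).
x is not negligible relative to C₀; solve x² + 0.2·x − 0.054 = 0.
x = [−0.2 + √(0.2² + 0.216)]/2 = 1.53 × 10^-1 M
pH = −log(1.53 × 10^-1) = 0.82

pH = 0.82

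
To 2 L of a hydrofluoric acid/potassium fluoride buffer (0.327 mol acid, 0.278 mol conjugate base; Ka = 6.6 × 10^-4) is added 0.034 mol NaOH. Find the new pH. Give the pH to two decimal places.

After neutralization: n(HF) = 0.293 mol, n(F-) = 0.312 mol.
pKa = −log(6.6 × 10^-4) = 3.180
Henderson–Hasselbalch with mole ratio 0.312/0.293: pH = 3.180 + (+0.027)

pH = 3.21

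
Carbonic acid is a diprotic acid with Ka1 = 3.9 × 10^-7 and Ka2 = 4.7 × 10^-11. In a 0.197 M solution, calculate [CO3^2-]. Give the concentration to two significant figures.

4.7 × 10^-11 M

First ionization gives [H+] ≈ [HCO3-] = 2.77 × 10^-4 M.
Second step: Ka2 = [H+][CO3^2-]/[HCO3-] ≈ [CO3^2-] (since [H+] ≈ [HCO3-]).
So [CO3^2-] ≈ Ka2.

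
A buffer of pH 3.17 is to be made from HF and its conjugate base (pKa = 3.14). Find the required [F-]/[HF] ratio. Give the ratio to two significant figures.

pH = pKa + log(r) ⇒ log(r) = 3.17 − 3.14 = +0.03
r = [F-]/[HF] = 10^(+0.03) = 1.07

ratio = 1.1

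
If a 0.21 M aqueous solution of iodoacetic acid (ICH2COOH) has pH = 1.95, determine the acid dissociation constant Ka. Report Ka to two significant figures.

Ka = 6.3 × 10^-4

[H+] = 10^(-1.95) = 1.12 × 10^-2 M
At equilibrium [HA] = 0.21 − 1.12 × 10^-2 = 1.99 × 10^-1 M
Ka = [H+][A-]/[HA] = (1.12 × 10^-2)² / 1.99 × 10^-1 = 6.3 × 10^-4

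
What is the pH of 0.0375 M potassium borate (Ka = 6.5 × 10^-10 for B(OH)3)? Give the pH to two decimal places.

B(OH)4- is the conjugate base of the weak acid B(OH)3.
Kb = Kw/Ka = 1.0×10^-14 / 6.5 × 10^-10 = 1.54 × 10^-5
Kb = [OH-]²/(0.0375 − [OH-]) = 1.54 × 10^-5
Since Kb ≪ C₀, [OH-] ≈ √(Kb·C₀) = 7.60 × 10^-4 M.
Check: 2% ionized — well under 5%, approximation valid.
pOH = −log(7.60 × 10^-4) = 3.12; pH = 14.00 − 3.12 = 10.88

pH = 10.88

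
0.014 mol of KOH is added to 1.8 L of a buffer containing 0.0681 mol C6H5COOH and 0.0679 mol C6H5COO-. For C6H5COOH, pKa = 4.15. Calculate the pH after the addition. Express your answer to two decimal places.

pH = 4.33

OH- converts C6H5COOH to C6H5COO-: C6H5COOH → 0.0541 mol, C6H5COO- → 0.0819 mol.
pH = pKa + log([A⁻]/[HA]) = 4.15 + log(0.0819/0.0541) = 4.15 +0.180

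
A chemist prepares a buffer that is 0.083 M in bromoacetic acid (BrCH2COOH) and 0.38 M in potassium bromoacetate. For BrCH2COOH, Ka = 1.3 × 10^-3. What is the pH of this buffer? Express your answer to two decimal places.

pH = 3.55

pKa = −log(1.3 × 10^-3) = 2.886
pH = pKa + log([A⁻]/[HA]) = 2.886 + log(0.38/0.083)
pH = 2.886 + (+0.661) = 3.55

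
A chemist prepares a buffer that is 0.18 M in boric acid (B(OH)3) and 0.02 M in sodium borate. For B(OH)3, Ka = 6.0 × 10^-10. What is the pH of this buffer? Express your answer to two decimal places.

pH = 8.27

pKa = −log(6.0 × 10^-10) = 9.222
pH = pKa + log([A⁻]/[HA]) = 9.222 + log(0.02/0.18)
pH = 9.222 + (-0.954) = 8.27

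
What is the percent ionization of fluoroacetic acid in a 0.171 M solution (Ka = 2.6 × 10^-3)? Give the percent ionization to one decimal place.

11.6%

FCH2COOH ⇌ FCH2COO- + H+; let x = [H+] at equilibrium.
Ka = x²/(C₀ − x); solving the quadratic gives x = 1.98 × 10^-2 M.
Fraction ionized = 1.98 × 10^-2 / 0.171 = 0.1158 → 11.6%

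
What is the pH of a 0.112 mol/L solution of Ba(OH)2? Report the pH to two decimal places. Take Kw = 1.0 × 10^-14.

Ba(OH)2 is a strong base (each formula unit releases 2 OH-); [OH-] = 0.224 M.
pOH = -log(0.224) = 0.65
pH = 14.00 - 0.65 = 13.35

pH = 13.35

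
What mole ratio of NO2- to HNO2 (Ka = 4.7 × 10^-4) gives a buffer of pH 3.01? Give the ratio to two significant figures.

pKa = -log(4.7 × 10^-4) = 3.328
pH = pKa + log(r) ⇒ log(r) = 3.01 − 3.328 = -0.318
r = [NO2-]/[HNO2] = 10^(-0.318) = 0.481

ratio = 0.48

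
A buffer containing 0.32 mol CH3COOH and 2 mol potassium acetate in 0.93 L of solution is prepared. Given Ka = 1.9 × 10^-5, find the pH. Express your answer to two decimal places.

pH = 5.52

pKa = −log(1.9 × 10^-5) = 4.721
pH = pKa + log([A⁻]/[HA]) = 4.721 + log(2/0.32)
pH = 4.721 + (+0.796) = 5.52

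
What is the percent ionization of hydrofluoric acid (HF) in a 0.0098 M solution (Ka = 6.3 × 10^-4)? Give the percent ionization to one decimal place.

22.3%

HF ⇌ F- + H+; let x = [H+] at equilibrium.
Solve x² + 0.00063x − 6.17e-06 = 0 → x = 2.19 × 10^-3 M
% ionization = x/C₀ × 100% = 2.19 × 10^-3/0.0098 × 100% = 22.3%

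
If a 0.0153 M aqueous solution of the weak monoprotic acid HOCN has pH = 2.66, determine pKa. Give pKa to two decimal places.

[H+] = 10^(-2.66) = 2.19 × 10^-3 M
At equilibrium [HA] = 0.0153 − 2.19 × 10^-3 = 1.31 × 10^-2 M
Ka = [H+][A-]/[HA] = (2.19 × 10^-3)² / 1.31 × 10^-2 = 3.66 × 10^-4
pKa = -log(3.66 × 10^-4) = 3.44

pKa = 3.44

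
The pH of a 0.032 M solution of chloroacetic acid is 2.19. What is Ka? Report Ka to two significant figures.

Ka = 1.6 × 10^-3

[H+] = 10^(-2.19) = 6.46 × 10^-3 M
At equilibrium [HA] = 0.032 − 6.46 × 10^-3 = 2.55 × 10^-2 M
Ka = [H+][A-]/[HA] = (6.46 × 10^-3)² / 2.55 × 10^-2 = 1.6 × 10^-3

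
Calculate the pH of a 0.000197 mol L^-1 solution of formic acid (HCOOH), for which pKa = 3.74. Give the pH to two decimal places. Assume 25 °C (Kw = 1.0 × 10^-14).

HCOOH ⇌ HCOO- + H+
Ka = 10^(−3.74) = 1.82 × 10^-4
Ka = x²/(0.000197 − x) = 1.82 × 10^-4
Here C₀/Ka ≈ 1.08, so the small-x approximation fails. Use the quadratic:
x = [−0.000182 + √(0.000182² + 1.43e-07)]/2 = 1.19 × 10^-4 M
pH = −log[H+] = −log(1.19 × 10^-4) = 3.92

pH = 3.92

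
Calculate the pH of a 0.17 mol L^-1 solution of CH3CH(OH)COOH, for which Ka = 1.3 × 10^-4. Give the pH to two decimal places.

CH3CH(OH)COOH ⇌ CH3CH(OH)COO- + H+
Ka = [H+]²/(0.17 − [H+]) = 1.3 × 10^-4
Neglecting [H+] in the denominator: [H+] = √(1.3 × 10^-4 × 0.17) = 4.70 × 10^-3 M
pH = −log[H+] = −log(4.70 × 10^-3) = 2.33

pH = 2.33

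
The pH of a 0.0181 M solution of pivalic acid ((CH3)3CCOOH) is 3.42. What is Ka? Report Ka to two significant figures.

[H+] = 10^(-3.42) = 3.80 × 10^-4 M
At equilibrium [HA] = 0.0181 − 3.80 × 10^-4 = 1.77 × 10^-2 M
Ka = [H+][A-]/[HA] = (3.80 × 10^-4)² / 1.77 × 10^-2 = 8.2 × 10^-6

Ka = 8.2 × 10^-6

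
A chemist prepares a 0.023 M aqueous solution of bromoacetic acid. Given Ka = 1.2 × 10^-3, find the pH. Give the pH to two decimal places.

pH = 2.33

BrCH2COOH ⇌ BrCH2COO- + H+
From the ICE table, Ka = [H+]²/(0.023 − [H+]) = 1.2 × 10^-3.
The 5% rule fails; solving [H+]² + Ka·[H+] − Ka·C₀ = 0 exactly:
[H+] = [−0.0012 + √(0.0012² + 0.00011)]/2 = 4.69 × 10^-3 M
pH = −log(4.69 × 10^-3) = 2.33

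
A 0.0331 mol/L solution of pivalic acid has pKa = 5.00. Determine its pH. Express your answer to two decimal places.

(CH3)3CCOOH ⇌ (CH3)3CCOO- + H+
Ka = 10^(−5.00) = 1.00 × 10^-5
From the ICE table, Ka = [H+]²/(0.0331 − [H+]) = 1.00 × 10^-5.
Since Ka ≪ C₀, [H+] ≈ √(Ka·C₀) = 5.75 × 10^-4 M.
pH = −log[H+] = −log(5.75 × 10^-4) = 3.24

pH = 3.24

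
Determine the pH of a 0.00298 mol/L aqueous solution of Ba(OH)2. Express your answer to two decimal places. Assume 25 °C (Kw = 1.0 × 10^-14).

Ba(OH)2 is a strong base (each formula unit releases 2 OH-); [OH-] = 0.00596 M.
pOH = -log(0.00596) = 2.22
pH = 14.00 - 2.22 = 11.78

pH = 11.78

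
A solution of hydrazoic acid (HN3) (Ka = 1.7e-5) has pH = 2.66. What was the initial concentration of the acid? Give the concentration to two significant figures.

[H+] = 10^(-2.66) = 2.19 × 10^-3 M = x
Ka = x²/(C₀ − x) ⇒ C₀ = x + x²/Ka
C₀ = 2.19 × 10^-3 + (2.19 × 10^-3)²/(1.7 × 10^-5) = 2.84 × 10^-1 M

C₀ = 2.8 × 10^-1 M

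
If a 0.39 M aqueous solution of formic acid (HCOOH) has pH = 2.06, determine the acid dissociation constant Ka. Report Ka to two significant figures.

Ka = 2.0 × 10^-4

[H+] = 10^(-2.06) = 8.71 × 10^-3 M
At equilibrium [HA] = 0.39 − 8.71 × 10^-3 = 3.81 × 10^-1 M
Ka = [H+][A-]/[HA] = (8.71 × 10^-3)² / 3.81 × 10^-1 = 2.0 × 10^-4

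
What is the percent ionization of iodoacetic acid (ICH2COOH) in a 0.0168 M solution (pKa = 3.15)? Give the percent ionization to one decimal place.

18.5%

ICH2COOH ⇌ ICH2COO- + H+; let x = [H+] at equilibrium.
Ka = 10^(−3.15) = 7.08 × 10^-4
Ka = x²/(C₀ − x); solving the quadratic gives x = 3.11 × 10^-3 M.
Fraction ionized = 3.11 × 10^-3 / 0.0168 = 0.1851 → 18.5%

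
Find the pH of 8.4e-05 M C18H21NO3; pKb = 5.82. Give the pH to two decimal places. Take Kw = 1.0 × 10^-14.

pH = 9.02

C18H21NO3 + H2O ⇌ C18H22NO3+ + OH-
Kb = 10^(−5.82) = 1.51 × 10^-6
Let x = [OH-] at equilibrium. Kb = x²/(8.4e-05 − x).
x is not negligible relative to C₀; solve x² + 1.51e-06·x − 1.27e-10 = 0.
x = (−Kb + √(Kb² + 4·Kb·C₀))/2 = 1.05 × 10^-5 M
pOH = −log(1.05 × 10^-5) = 4.98; pH = 14.00 − 4.98 = 9.02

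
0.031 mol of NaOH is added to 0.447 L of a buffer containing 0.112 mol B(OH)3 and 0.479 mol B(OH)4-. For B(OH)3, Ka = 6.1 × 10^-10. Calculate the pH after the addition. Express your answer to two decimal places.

OH- converts B(OH)3 to B(OH)4-: B(OH)3 → 0.081 mol, B(OH)4- → 0.51 mol.
pKa = −log(6.1 × 10^-10) = 9.215
pH = pKa + log([A⁻]/[HA]) = 9.215 + log(0.51/0.081) = 9.215 +0.799

pH = 10.01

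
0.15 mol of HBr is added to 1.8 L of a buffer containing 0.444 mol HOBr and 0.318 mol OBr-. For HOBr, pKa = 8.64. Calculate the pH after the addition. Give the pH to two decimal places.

pH = 8.09

Added H+ converts OBr- to HOBr: HOBr → 0.594 mol, OBr- → 0.168 mol.
pH = pKa + log(n_OBr-/n_HOBr) = 8.64 + log(0.168/0.594) = 8.64 + (-0.548)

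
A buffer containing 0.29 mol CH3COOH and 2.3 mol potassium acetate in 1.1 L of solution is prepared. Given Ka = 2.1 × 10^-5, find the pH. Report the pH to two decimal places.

pH = 5.58

pKa = −log(2.1 × 10^-5) = 4.678
Using pH = pKa + log([base]/[acid]) with [base]/[acid] = 2.3/0.29:
pH = 4.678 + (+0.899) = 5.58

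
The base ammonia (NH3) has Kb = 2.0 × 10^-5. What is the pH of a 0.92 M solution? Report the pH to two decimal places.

NH3 + H2O ⇌ NH4+ + OH-
Kb = [OH-]²/(0.92 − [OH-]) = 2.0 × 10^-5
Assume [OH-] ≪ 0.92: [OH-] ≈ √(2.0 × 10^-5 × 0.92) = 4.29 × 10^-3 M
Check: 0.47% ionized — well under 5%, approximation valid.
pOH = 2.37, so pH = 14.00 − pOH = 11.63

pH = 11.63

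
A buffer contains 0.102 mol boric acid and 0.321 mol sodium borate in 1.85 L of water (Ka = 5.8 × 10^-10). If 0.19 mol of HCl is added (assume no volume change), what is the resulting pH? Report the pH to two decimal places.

Added H+ converts B(OH)4- to B(OH)3: B(OH)3 → 0.292 mol, B(OH)4- → 0.131 mol.
pKa = −log(5.8 × 10^-10) = 9.237
pH = pKa + log([A⁻]/[HA]) = 9.237 + log(0.131/0.292) = 9.237 -0.348

pH = 8.89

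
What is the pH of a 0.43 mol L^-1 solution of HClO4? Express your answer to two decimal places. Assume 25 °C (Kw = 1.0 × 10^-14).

HClO4 is a strong acid and dissociates completely, so [H+] = 0.43 M.
pH = -log(0.43) = 0.37

pH = 0.37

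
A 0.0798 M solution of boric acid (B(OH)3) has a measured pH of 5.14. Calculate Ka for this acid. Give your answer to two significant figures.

[H+] = 10^(-5.14) = 7.24 × 10^-6 M
At equilibrium [HA] = 0.0798 − 7.24 × 10^-6 = 7.98 × 10^-2 M
Ka = [H+][A-]/[HA] = (7.24 × 10^-6)² / 7.98 × 10^-2 = 6.6 × 10^-10

Ka = 6.6 × 10^-10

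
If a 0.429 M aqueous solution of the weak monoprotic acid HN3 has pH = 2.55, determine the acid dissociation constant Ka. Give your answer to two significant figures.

[H+] = 10^(-2.55) = 2.82 × 10^-3 M
At equilibrium [HA] = 0.429 − 2.82 × 10^-3 = 4.26 × 10^-1 M
Ka = [H+][A-]/[HA] = (2.82 × 10^-3)² / 4.26 × 10^-1 = 1.9 × 10^-5

Ka = 1.9 × 10^-5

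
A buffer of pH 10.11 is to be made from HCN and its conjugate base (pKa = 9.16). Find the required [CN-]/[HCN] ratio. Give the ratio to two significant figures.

pH = pKa + log(r) ⇒ log(r) = 10.11 − 9.16 = +0.95
r = [CN-]/[HCN] = 10^(+0.95) = 8.91

ratio = 8.9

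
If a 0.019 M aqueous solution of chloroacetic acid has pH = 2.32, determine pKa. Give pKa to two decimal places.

[H+] = 10^(-2.32) = 4.79 × 10^-3 M
At equilibrium [HA] = 0.019 − 4.79 × 10^-3 = 1.42 × 10^-2 M
Ka = [H+][A-]/[HA] = (4.79 × 10^-3)² / 1.42 × 10^-2 = 1.62 × 10^-3
pKa = -log(1.62 × 10^-3) = 2.79

pKa = 2.79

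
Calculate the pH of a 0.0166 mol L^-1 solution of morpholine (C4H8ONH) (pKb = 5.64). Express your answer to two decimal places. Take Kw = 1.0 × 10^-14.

pH = 10.29

C4H8ONH + H2O ⇌ C4H8ONH2+ + OH-
Kb = 10^(−5.64) = 2.29 × 10^-6
From the ICE table, Kb = x²/(0.0166 − x) = 2.29 × 10^-6.
Assume x ≪ 0.0166: x ≈ √(2.29 × 10^-6 × 0.0166) = 1.95 × 10^-4 M
pOH = −log(1.95 × 10^-4) = 3.71; pH = 14.00 − 3.71 = 10.29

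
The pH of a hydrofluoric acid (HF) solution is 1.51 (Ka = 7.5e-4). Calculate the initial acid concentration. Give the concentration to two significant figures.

C₀ = 1.3 M

[H+] = 10^(-1.51) = 3.09 × 10^-2 M = x
Ka = x²/(C₀ − x) ⇒ C₀ = x + x²/Ka
C₀ = 3.09 × 10^-2 + (3.09 × 10^-2)²/(7.5 × 10^-4) = 1.30 M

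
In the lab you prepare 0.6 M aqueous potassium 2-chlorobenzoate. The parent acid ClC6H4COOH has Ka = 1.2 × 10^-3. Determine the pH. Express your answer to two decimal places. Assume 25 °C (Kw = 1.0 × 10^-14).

pH = 8.35

ClC6H4COO- is the conjugate base of the weak acid ClC6H4COOH.
Kb = Kw/Ka = 1.0×10^-14 / 1.2 × 10^-3 = 8.33 × 10^-12
From the ICE table, Kb = [OH-]²/(0.6 − [OH-]) = 8.33 × 10^-12.
Neglecting [OH-] in the denominator: [OH-] = √(8.33 × 10^-12 × 0.6) = 2.24 × 10^-6 M
Check: 0.00037% ionized — well under 5%, approximation valid.
pOH = −log(2.24 × 10^-6) = 5.65; pH = 14.00 − 5.65 = 8.35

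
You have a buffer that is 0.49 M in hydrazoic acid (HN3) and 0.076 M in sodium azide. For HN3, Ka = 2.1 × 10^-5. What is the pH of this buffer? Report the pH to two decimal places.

pH = 3.87

pKa = −log(2.1 × 10^-5) = 4.678
pH = pKa + log([A⁻]/[HA]) = 4.678 + log(0.076/0.49)
pH = 4.678 + (-0.809) = 3.87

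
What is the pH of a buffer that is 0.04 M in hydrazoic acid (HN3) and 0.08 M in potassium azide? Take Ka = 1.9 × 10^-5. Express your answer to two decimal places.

pKa = −log(1.9 × 10^-5) = 4.721
Henderson–Hasselbalch: pH = pKa + log([N3-]/[HN3]) = 4.721 + log(0.08/0.04)
pH = 4.721 + (+0.301) = 5.02

pH = 5.02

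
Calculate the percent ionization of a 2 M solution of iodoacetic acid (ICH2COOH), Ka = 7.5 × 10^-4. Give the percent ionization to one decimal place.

1.9%

ICH2COOH ⇌ ICH2COO- + H+; let x = [H+] at equilibrium.
x ≈ √(Ka·C₀) = √(7.5 × 10^-4 × 2) = 3.87 × 10^-2 M
Fraction ionized = 3.87 × 10^-2 / 2 = 0.0193 → 1.9%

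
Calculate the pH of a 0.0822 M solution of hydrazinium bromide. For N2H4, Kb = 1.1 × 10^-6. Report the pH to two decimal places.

N2H5+ is the conjugate acid of the weak base N2H4.
Ka = Kw/Kb = 1.0×10^-14 / 1.1 × 10^-6 = 9.09 × 10^-9
Ka = [H+]²/(0.0822 − [H+]) = 9.09 × 10^-9
Assume [H+] ≪ 0.0822: [H+] ≈ √(9.09 × 10^-9 × 0.0822) = 2.73 × 10^-5 M
Check: 0.033% ionized — well under 5%, approximation valid.
pH = −log(2.73 × 10^-5) = 4.56

pH = 4.56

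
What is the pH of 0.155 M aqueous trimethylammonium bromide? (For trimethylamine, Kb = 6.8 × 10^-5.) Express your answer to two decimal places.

pH = 5.32

(CH3)3NH+ is the conjugate acid of the weak base (CH3)3N.
Ka = Kw/Kb = 1.0×10^-14 / 6.8 × 10^-5 = 1.47 × 10^-10
Ka = x²/(0.155 − x) = 1.47 × 10^-10
Neglecting x in the denominator: x = √(1.47 × 10^-10 × 0.155) = 4.77 × 10^-6 M
Check: 0.0031% ionized — well under 5%, approximation valid.
pH = −log[H+] = −log(4.77 × 10^-6) = 5.32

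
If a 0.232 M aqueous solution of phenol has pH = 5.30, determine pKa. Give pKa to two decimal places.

pKa = 9.97

[H+] = 10^(-5.30) = 5.01 × 10^-6 M
At equilibrium [HA] = 0.232 − 5.01 × 10^-6 = 2.32 × 10^-1 M
Ka = [H+][A-]/[HA] = (5.01 × 10^-6)² / 2.32 × 10^-1 = 1.08 × 10^-10
pKa = -log(1.08 × 10^-10) = 9.97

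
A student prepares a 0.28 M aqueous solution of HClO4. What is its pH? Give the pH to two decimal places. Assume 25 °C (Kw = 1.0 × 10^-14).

pH = 0.55

HClO4 is a strong acid and dissociates completely, so [H+] = 0.28 M.
pH = -log(0.28) = 0.55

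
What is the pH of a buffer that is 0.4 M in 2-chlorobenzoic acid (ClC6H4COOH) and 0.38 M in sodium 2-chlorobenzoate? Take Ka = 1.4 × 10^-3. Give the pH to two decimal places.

pKa = −log(1.4 × 10^-3) = 2.854
Henderson–Hasselbalch: pH = pKa + log([ClC6H4COO-]/[ClC6H4COOH]) = 2.854 + log(0.38/0.4)
pH = 2.854 + (-0.022) = 2.83

pH = 2.83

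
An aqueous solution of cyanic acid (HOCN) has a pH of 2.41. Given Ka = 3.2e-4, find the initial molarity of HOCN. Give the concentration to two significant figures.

C₀ = 5.1 × 10^-2 M

[H+] = 10^(-2.41) = 3.89 × 10^-3 M = x
Ka = x²/(C₀ − x) ⇒ C₀ = x + x²/Ka
C₀ = 3.89 × 10^-3 + (3.89 × 10^-3)²/(3.2 × 10^-4) = 5.12 × 10^-2 M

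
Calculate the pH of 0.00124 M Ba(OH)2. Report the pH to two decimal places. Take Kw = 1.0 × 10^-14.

Ba(OH)2 is a strong base (each formula unit releases 2 OH-); [OH-] = 0.00248 M.
pOH = -log(0.00248) = 2.61
pH = 14.00 - 2.61 = 11.39

pH = 11.39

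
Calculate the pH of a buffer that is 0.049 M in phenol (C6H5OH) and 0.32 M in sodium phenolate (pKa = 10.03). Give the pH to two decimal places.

pH = pKa + log([A⁻]/[HA]) = 10.03 + log(0.32/0.049)
pH = 10.03 + (+0.815) = 10.84

pH = 10.84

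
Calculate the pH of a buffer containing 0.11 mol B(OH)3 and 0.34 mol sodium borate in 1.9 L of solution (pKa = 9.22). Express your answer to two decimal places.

Henderson–Hasselbalch: pH = pKa + log([B(OH)4-]/[B(OH)3]) = 9.22 + log(0.34/0.11)
pH = 9.22 + (+0.490) = 9.71

pH = 9.71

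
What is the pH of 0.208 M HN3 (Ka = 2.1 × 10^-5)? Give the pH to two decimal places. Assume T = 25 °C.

pH = 2.68

HN3 ⇌ N3- + H+
From the ICE table, Ka = [H+]²/(0.208 − [H+]) = 2.1 × 10^-5.
Assume [H+] ≪ 0.208: [H+] ≈ √(2.1 × 10^-5 × 0.208) = 2.09 × 10^-3 M
Check: 1% ionized — well under 5%, approximation valid.
pH = −log[H+] = −log(2.09 × 10^-3) = 2.68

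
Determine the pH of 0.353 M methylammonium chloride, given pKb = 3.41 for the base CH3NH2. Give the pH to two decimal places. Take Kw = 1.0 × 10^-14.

pH = 5.52

CH3NH3+ is the conjugate acid of the weak base CH3NH2.
Kb = 10^(−3.41) = 3.89 × 10^-4
Ka = Kw/Kb = 1.0×10^-14 / 3.89 × 10^-4 = 2.57 × 10^-11
Ka = [H+]²/(0.353 − [H+]) = 2.57 × 10^-11
Neglecting [H+] in the denominator: [H+] = √(2.57 × 10^-11 × 0.353) = 3.01 × 10^-6 M
pH = −log[H+] = −log(3.01 × 10^-6) = 5.52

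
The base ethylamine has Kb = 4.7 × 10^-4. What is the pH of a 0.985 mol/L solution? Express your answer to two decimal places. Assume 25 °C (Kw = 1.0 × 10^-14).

C2H5NH2 + H2O ⇌ C2H5NH3+ + OH-
From the ICE table, Kb = [OH-]²/(0.985 − [OH-]) = 4.7 × 10^-4.
Assume [OH-] ≪ 0.985: [OH-] ≈ √(4.7 × 10^-4 × 0.985) = 2.15 × 10^-2 M
([OH-]/C₀ = 2.2% < 5%, so the approximation holds.)
pOH = −log(2.15 × 10^-2) = 1.67; pH = 14.00 − 1.67 = 12.33

pH = 12.33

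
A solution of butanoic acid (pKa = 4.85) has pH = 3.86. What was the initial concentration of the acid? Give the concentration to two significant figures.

[H+] = 10^(-3.86) = 1.38 × 10^-4 M = x
Ka = 10^(−4.85) = 1.41 × 10^-5
Ka = x²/(C₀ − x) ⇒ C₀ = x + x²/Ka
C₀ = 1.38 × 10^-4 + (1.38 × 10^-4)²/(1.41 × 10^-5) = 1.49 × 10^-3 M

C₀ = 1.5 × 10^-3 M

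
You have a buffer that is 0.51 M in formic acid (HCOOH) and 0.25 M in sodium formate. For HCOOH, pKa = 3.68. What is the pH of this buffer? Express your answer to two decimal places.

Using pH = pKa + log([base]/[acid]) with [base]/[acid] = 0.25/0.51:
pH = 3.68 + (-0.310) = 3.37

pH = 3.37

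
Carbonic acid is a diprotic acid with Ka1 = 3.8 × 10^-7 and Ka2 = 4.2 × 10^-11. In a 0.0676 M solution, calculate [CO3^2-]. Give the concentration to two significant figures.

4.2 × 10^-11 M

First ionization gives [H+] ≈ [HCO3-] = 1.60 × 10^-4 M.
Second step: Ka2 = [H+][CO3^2-]/[HCO3-] ≈ [CO3^2-] (since [H+] ≈ [HCO3-]).
So [CO3^2-] ≈ Ka2.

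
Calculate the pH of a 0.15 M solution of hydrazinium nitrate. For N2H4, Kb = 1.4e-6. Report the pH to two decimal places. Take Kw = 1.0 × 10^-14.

N2H5+ is the conjugate acid of the weak base N2H4.
Ka = Kw/Kb = 1.0×10^-14 / 1.4 × 10^-6 = 7.14 × 10^-9
From the ICE table, Ka = [H+]²/(0.15 − [H+]) = 7.14 × 10^-9.
Neglecting [H+] in the denominator: [H+] = √(7.14 × 10^-9 × 0.15) = 3.27 × 10^-5 M
([H+]/C₀ = 0.022% < 5%, so the approximation holds.)
pH = −log[H+] = −log(3.27 × 10^-5) = 4.49

pH = 4.49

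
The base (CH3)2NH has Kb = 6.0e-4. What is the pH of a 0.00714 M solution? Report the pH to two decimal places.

(CH3)2NH + H2O ⇌ (CH3)2NH2+ + OH-
From the ICE table, Kb = [OH-]²/(0.00714 − [OH-]) = 6.0 × 10^-4.
The 5% rule fails; solving [OH-]² + Kb·[OH-] − Kb·C₀ = 0 exactly:
[OH-] = (−Kb + √(Kb² + 4·Kb·C₀))/2 = 1.79 × 10^-3 M
pOH = −log(1.79 × 10^-3) = 2.75; pH = 14.00 − 2.75 = 11.25

pH = 11.25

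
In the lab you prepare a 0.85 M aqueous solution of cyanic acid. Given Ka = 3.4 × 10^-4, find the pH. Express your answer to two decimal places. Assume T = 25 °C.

HOCN ⇌ OCN- + H+
Ka = [H+]²/(0.85 − [H+]) = 3.4 × 10^-4
Neglecting [H+] in the denominator: [H+] = √(3.4 × 10^-4 × 0.85) = 1.70 × 10^-2 M
pH = −log[H+] = −log(1.70 × 10^-2) = 1.77

pH = 1.77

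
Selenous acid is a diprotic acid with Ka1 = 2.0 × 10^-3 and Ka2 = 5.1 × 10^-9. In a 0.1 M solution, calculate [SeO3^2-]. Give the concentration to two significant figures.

First ionization gives [H+] ≈ [HSeO3-] = 1.32 × 10^-2 M.
Second step: Ka2 = [H+][SeO3^2-]/[HSeO3-] ≈ [SeO3^2-] (since [H+] ≈ [HSeO3-]).
So [SeO3^2-] ≈ Ka2.

5.1 × 10^-9 M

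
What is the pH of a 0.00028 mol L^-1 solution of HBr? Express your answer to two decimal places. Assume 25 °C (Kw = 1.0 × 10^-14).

pH = 3.55

HBr is a strong acid and dissociates completely, so [H+] = 0.00028 M.
pH = -log(0.00028) = 3.55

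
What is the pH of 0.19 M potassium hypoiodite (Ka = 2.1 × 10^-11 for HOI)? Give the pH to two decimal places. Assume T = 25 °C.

pH = 11.97

OI- is the conjugate base of the weak acid HOI.
Kb = Kw/Ka = 1.0×10^-14 / 2.1 × 10^-11 = 4.76 × 10^-4
From the ICE table, Kb = x²/(0.19 − x) = 4.76 × 10^-4.
The 5% rule fails; solving x² + Kb·x − Kb·C₀ = 0 exactly:
x = [−0.000476 + √(0.000476² + 0.000362)]/2 = 9.27 × 10^-3 M
pOH = 2.03, so pH = 14.00 − pOH = 11.97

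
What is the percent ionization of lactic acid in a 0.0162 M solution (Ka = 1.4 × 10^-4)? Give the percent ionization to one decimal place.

CH3CH(OH)COOH ⇌ CH3CH(OH)COO- + H+; let x = [H+] at equilibrium.
Ka = x²/(C₀ − x); solving the quadratic gives x = 1.44 × 10^-3 M.
Fraction ionized = 1.44 × 10^-3 / 0.0162 = 0.0889 → 8.9%

8.9%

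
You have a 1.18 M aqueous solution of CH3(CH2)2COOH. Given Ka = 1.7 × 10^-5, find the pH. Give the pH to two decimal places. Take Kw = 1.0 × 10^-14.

pH = 2.35

CH3(CH2)2COOH ⇌ CH3(CH2)2COO- + H+
Ka = [H+]²/(1.18 − [H+]) = 1.7 × 10^-5
Neglecting [H+] in the denominator: [H+] = √(1.7 × 10^-5 × 1.18) = 4.48 × 10^-3 M
pH = −log[H+] = −log(4.48 × 10^-3) = 2.35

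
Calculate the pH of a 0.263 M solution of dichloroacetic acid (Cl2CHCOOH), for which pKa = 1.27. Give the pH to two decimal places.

Cl2CHCOOH ⇌ Cl2CHCOO- + H+
Ka = 10^(−1.27) = 5.37 × 10^-2
From the ICE table, Ka = [H+]²/(0.263 − [H+]) = 5.37 × 10^-2.
Here C₀/Ka ≈ 4.9, so the small-[H+] approximation fails. Use the quadratic:
[H+] = [−0.0537 + √(0.0537² + 0.0565)]/2 = 9.50 × 10^-2 M
pH = −log[H+] = −log(9.50 × 10^-2) = 1.02

pH = 1.02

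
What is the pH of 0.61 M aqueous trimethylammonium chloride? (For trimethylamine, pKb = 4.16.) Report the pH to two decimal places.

(CH3)3NH+ is the conjugate acid of the weak base (CH3)3N.
Kb = 10^(−4.16) = 6.92 × 10^-5
Ka = Kw/Kb = 1.0×10^-14 / 6.92 × 10^-5 = 1.45 × 10^-10
Ka = [H+]²/(0.61 − [H+]) = 1.45 × 10^-10
Neglecting [H+] in the denominator: [H+] = √(1.45 × 10^-10 × 0.61) = 9.40 × 10^-6 M
pH = −log(9.40 × 10^-6) = 5.03

pH = 5.03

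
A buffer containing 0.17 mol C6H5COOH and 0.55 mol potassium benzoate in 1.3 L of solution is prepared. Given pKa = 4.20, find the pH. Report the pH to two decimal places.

pH = 4.71

Henderson–Hasselbalch: pH = pKa + log([C6H5COO-]/[C6H5COOH]) = 4.20 + log(0.55/0.17)
pH = 4.20 + (+0.510) = 4.71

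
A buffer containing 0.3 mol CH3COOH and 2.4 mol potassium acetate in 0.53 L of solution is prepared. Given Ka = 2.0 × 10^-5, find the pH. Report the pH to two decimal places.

pKa = −log(2.0 × 10^-5) = 4.699
pH = pKa + log([A⁻]/[HA]) = 4.699 + log(2.4/0.3)
pH = 4.699 + (+0.903) = 5.60

pH = 5.60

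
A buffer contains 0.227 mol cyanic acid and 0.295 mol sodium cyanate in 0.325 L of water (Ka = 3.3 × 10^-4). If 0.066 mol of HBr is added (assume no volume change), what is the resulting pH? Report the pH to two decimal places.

After neutralization: n(HOCN) = 0.293 mol, n(OCN-) = 0.229 mol.
pKa = −log(3.3 × 10^-4) = 3.481
pH = pKa + log([A⁻]/[HA]) = 3.481 + log(0.229/0.293) = 3.481 -0.107

pH = 3.37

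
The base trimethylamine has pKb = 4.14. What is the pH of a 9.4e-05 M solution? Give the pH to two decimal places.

pH = 9.73

(CH3)3N + H2O ⇌ (CH3)3NH+ + OH-
Kb = 10^(−4.14) = 7.24 × 10^-5
Kb = [OH-]²/(9.4e-05 − [OH-]) = 7.24 × 10^-5
Here C₀/Kb ≈ 1.3, so the small-[OH-] approximation fails. Use the quadratic:
[OH-] = (−Kb + √(Kb² + 4·Kb·C₀))/2 = 5.39 × 10^-5 M
pOH = −log(5.39 × 10^-5) = 4.27; pH = 14.00 − 4.27 = 9.73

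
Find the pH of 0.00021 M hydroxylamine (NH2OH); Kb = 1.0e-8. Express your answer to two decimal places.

pH = 8.16

NH2OH + H2O ⇌ NH3OH+ + OH-
Let x = [OH-] at equilibrium. Kb = x²/(0.00021 − x).
Since Kb ≪ C₀, x ≈ √(Kb·C₀) = 1.45 × 10^-6 M.
pOH = 5.84, so pH = 14.00 − pOH = 8.16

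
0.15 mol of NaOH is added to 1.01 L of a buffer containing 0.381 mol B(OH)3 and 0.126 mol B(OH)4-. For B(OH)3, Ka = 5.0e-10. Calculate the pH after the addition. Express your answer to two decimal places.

pH = 9.38

OH- converts B(OH)3 to B(OH)4-: B(OH)3 → 0.231 mol, B(OH)4- → 0.276 mol.
pKa = −log(5.0 × 10^-10) = 9.301
Henderson–Hasselbalch with mole ratio 0.276/0.231: pH = 9.301 + (+0.077)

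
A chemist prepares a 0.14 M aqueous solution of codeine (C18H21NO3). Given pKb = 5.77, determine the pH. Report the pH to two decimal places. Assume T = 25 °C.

C18H21NO3 + H2O ⇌ C18H22NO3+ + OH-
Kb = 10^(−5.77) = 1.70 × 10^-6
From the ICE table, Kb = [OH-]²/(0.14 − [OH-]) = 1.70 × 10^-6.
Assume [OH-] ≪ 0.14: [OH-] ≈ √(1.70 × 10^-6 × 0.14) = 4.88 × 10^-4 M
pOH = 3.31, so pH = 14.00 − pOH = 10.69

pH = 10.69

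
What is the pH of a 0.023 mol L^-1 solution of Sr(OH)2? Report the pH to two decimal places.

Sr(OH)2 is a strong base (each formula unit releases 2 OH-); [OH-] = 0.046 M.
pOH = -log(0.046) = 1.34
pH = 14.00 - 1.34 = 12.66

pH = 12.66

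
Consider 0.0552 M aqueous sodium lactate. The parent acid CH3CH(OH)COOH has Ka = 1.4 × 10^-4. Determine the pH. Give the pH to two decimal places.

CH3CH(OH)COO- is the conjugate base of the weak acid CH3CH(OH)COOH.
Kb = Kw/Ka = 1.0×10^-14 / 1.4 × 10^-4 = 7.14 × 10^-11
Kb = x²/(0.0552 − x) = 7.14 × 10^-11
Neglecting x in the denominator: x = √(7.14 × 10^-11 × 0.0552) = 1.99 × 10^-6 M
pOH = −log(1.99 × 10^-6) = 5.70; pH = 14.00 − 5.70 = 8.30

pH = 8.30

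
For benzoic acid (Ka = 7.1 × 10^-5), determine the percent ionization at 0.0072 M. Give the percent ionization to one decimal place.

C6H5COOH ⇌ C6H5COO- + H+; let x = [H+] at equilibrium.
Solve x² + 7.1e-05x − 5.11e-07 = 0 → x = 6.80 × 10^-4 M
Fraction ionized = 6.80 × 10^-4 / 0.0072 = 0.0944 → 9.4%

9.4%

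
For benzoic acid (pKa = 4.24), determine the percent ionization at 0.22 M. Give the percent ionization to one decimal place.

C6H5COOH ⇌ C6H5COO- + H+; let x = [H+] at equilibrium.
Ka = 10^(−4.24) = 5.75 × 10^-5
x ≈ √(Ka·C₀) = √(5.75 × 10^-5 × 0.22) = 3.56 × 10^-3 M
% ionization = x/C₀ × 100% = 3.56 × 10^-3/0.22 × 100% = 1.6%

1.6%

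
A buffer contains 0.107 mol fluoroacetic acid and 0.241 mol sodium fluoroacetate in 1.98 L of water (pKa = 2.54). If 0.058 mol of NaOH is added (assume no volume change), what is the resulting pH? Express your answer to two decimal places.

pH = 3.33

OH- converts FCH2COOH to FCH2COO-: FCH2COOH → 0.049 mol, FCH2COO- → 0.299 mol.
Henderson–Hasselbalch with mole ratio 0.299/0.049: pH = 2.54 + (+0.785)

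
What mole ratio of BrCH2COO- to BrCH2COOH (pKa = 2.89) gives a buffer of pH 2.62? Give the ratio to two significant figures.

ratio = 0.54

pH = pKa + log(r) ⇒ log(r) = 2.62 − 2.89 = -0.27
r = [BrCH2COO-]/[BrCH2COOH] = 10^(-0.27) = 0.537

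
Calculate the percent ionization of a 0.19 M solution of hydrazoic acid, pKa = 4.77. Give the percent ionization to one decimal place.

0.9%

HN3 ⇌ N3- + H+; let x = [H+] at equilibrium.
Ka = 10^(−4.77) = 1.70 × 10^-5
x ≈ √(Ka·C₀) = √(1.70 × 10^-5 × 0.19) = 1.80 × 10^-3 M
Fraction ionized = 1.80 × 10^-3 / 0.19 = 0.0095 → 0.9%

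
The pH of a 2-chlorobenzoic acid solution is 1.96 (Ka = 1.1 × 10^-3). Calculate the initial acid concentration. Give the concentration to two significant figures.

[H+] = 10^(-1.96) = 1.10 × 10^-2 M = x
Ka = x²/(C₀ − x) ⇒ C₀ = x + x²/Ka
C₀ = 1.10 × 10^-2 + (1.10 × 10^-2)²/(1.1 × 10^-3) = 1.21 × 10^-1 M

C₀ = 1.2 × 10^-1 M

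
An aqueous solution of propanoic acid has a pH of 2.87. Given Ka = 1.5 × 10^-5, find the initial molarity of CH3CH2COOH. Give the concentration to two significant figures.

C₀ = 1.2 × 10^-1 M

[H+] = 10^(-2.87) = 1.35 × 10^-3 M = x
Ka = x²/(C₀ − x) ⇒ C₀ = x + x²/Ka
C₀ = 1.35 × 10^-3 + (1.35 × 10^-3)²/(1.5 × 10^-5) = 1.23 × 10^-1 M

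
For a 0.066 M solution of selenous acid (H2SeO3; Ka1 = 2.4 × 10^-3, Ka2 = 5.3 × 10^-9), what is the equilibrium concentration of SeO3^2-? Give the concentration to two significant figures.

First ionization gives [H+] ≈ [HSeO3-] = 1.14 × 10^-2 M.
Second step: Ka2 = [H+][SeO3^2-]/[HSeO3-] ≈ [SeO3^2-] (since [H+] ≈ [HSeO3-]).
So [SeO3^2-] ≈ Ka2.

5.3 × 10^-9 M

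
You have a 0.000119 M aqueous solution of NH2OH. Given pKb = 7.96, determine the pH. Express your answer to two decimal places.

NH2OH + H2O ⇌ NH3OH+ + OH-
Kb = 10^(−7.96) = 1.10 × 10^-8
From the ICE table, Kb = [OH-]²/(0.000119 − [OH-]) = 1.10 × 10^-8.
Since Kb ≪ C₀, [OH-] ≈ √(Kb·C₀) = 1.14 × 10^-6 M.
pOH = −log(1.14 × 10^-6) = 5.94; pH = 14.00 − 5.94 = 8.06

pH = 8.06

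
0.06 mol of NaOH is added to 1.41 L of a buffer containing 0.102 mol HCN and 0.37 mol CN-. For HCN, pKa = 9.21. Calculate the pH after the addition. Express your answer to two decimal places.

After neutralization: n(HCN) = 0.042 mol, n(CN-) = 0.43 mol.
pH = pKa + log([A⁻]/[HA]) = 9.21 + log(0.43/0.042) = 9.21 +1.010

pH = 10.22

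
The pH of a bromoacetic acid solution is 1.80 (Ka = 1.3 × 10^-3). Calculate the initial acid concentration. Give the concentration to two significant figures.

[H+] = 10^(-1.80) = 1.58 × 10^-2 M = x
Ka = x²/(C₀ − x) ⇒ C₀ = x + x²/Ka
C₀ = 1.58 × 10^-2 + (1.58 × 10^-2)²/(1.3 × 10^-3) = 2.08 × 10^-1 M

C₀ = 2.1 × 10^-1 M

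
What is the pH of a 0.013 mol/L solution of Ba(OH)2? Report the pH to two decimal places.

pH = 12.41

Ba(OH)2 is a strong base (each formula unit releases 2 OH-); [OH-] = 0.026 M.
pOH = -log(0.026) = 1.59
pH = 14.00 - 1.59 = 12.41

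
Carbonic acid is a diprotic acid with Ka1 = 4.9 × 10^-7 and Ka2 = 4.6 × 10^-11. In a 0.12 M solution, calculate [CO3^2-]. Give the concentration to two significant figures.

4.6 × 10^-11 M

First ionization gives [H+] ≈ [HCO3-] = 2.42 × 10^-4 M.
Second step: Ka2 = [H+][CO3^2-]/[HCO3-] ≈ [CO3^2-] (since [H+] ≈ [HCO3-]).
So [CO3^2-] ≈ Ka2.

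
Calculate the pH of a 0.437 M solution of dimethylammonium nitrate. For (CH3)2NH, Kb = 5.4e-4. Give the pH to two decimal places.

pH = 5.55

(CH3)2NH2+ is the conjugate acid of the weak base (CH3)2NH.
Ka = Kw/Kb = 1.0×10^-14 / 5.4 × 10^-4 = 1.85 × 10^-11
From the ICE table, Ka = x²/(0.437 − x) = 1.85 × 10^-11.
Neglecting x in the denominator: x = √(1.85 × 10^-11 × 0.437) = 2.84 × 10^-6 M
Check: 0.00065% ionized — well under 5%, approximation valid.
pH = −log[H+] = −log(2.84 × 10^-6) = 5.55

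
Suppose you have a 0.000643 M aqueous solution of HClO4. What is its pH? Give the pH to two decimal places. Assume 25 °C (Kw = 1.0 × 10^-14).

pH = 3.19

HClO4 is a strong acid and dissociates completely, so [H+] = 0.000643 M.
pH = -log(0.000643) = 3.19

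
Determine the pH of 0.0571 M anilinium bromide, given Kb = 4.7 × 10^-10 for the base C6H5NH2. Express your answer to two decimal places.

C6H5NH3+ is the conjugate acid of the weak base C6H5NH2.
Ka = Kw/Kb = 1.0×10^-14 / 4.7 × 10^-10 = 2.13 × 10^-5
From the ICE table, Ka = x²/(0.0571 − x) = 2.13 × 10^-5.
Neglecting x in the denominator: x = √(2.13 × 10^-5 × 0.0571) = 1.10 × 10^-3 M
pH = −log(1.10 × 10^-3) = 2.96

pH = 2.96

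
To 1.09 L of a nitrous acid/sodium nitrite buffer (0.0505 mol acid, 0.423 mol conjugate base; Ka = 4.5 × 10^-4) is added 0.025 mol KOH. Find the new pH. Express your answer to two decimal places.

After neutralization: n(HNO2) = 0.0255 mol, n(NO2-) = 0.448 mol.
pKa = −log(4.5 × 10^-4) = 3.347
Henderson–Hasselbalch with mole ratio 0.448/0.0255: pH = 3.347 + (+1.245)

pH = 4.59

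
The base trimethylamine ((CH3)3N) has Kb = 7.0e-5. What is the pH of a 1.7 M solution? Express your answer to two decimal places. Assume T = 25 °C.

(CH3)3N + H2O ⇌ (CH3)3NH+ + OH-
Let x = [OH-] at equilibrium. Kb = x²/(1.7 − x).
Since Kb ≪ C₀, x ≈ √(Kb·C₀) = 1.09 × 10^-2 M.
pOH = 1.96, so pH = 14.00 − pOH = 12.04

pH = 12.04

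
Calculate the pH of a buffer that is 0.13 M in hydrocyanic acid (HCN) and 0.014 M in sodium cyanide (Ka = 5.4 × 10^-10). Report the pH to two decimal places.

pKa = −log(5.4 × 10^-10) = 9.268
pH = pKa + log([A⁻]/[HA]) = 9.268 + log(0.014/0.13)
pH = 9.268 + (-0.968) = 8.30

pH = 8.30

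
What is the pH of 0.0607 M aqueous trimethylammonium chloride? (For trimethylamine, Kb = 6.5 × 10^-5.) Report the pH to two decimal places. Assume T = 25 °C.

pH = 5.51

(CH3)3NH+ is the conjugate acid of the weak base (CH3)3N.
Ka = Kw/Kb = 1.0×10^-14 / 6.5 × 10^-5 = 1.54 × 10^-10
Let x = [H+] at equilibrium. Ka = x²/(0.0607 − x).
Neglecting x in the denominator: x = √(1.54 × 10^-10 × 0.0607) = 3.06 × 10^-6 M
Check: 0.005% ionized — well under 5%, approximation valid.
pH = −log(3.06 × 10^-6) = 5.51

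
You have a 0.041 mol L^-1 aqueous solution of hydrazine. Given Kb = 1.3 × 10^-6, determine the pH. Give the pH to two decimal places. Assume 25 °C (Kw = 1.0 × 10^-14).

pH = 10.36

N2H4 + H2O ⇌ N2H5+ + OH-
Kb = [OH-]²/(0.041 − [OH-]) = 1.3 × 10^-6
Assume [OH-] ≪ 0.041: [OH-] ≈ √(1.3 × 10^-6 × 0.041) = 2.31 × 10^-4 M
pOH = 3.64, so pH = 14.00 − pOH = 10.36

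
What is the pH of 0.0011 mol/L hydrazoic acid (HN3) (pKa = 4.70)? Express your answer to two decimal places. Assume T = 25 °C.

HN3 ⇌ N3- + H+
Ka = 10^(−4.70) = 2.00 × 10^-5
Let x = [H+] at equilibrium. Ka = x²/(0.0011 − x).
The 5% rule fails; solving x² + Ka·x − Ka·C₀ = 0 exactly:
x = [−2e-05 + √(2e-05² + 8.8e-08)]/2 = 1.39 × 10^-4 M
pH = −log(1.39 × 10^-4) = 3.86

pH = 3.86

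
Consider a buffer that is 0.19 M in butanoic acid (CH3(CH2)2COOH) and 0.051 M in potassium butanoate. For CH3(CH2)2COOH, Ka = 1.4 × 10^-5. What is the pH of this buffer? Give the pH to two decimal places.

pKa = −log(1.4 × 10^-5) = 4.854
Henderson–Hasselbalch: pH = pKa + log([CH3(CH2)2COO-]/[CH3(CH2)2COOH]) = 4.854 + log(0.051/0.19)
pH = 4.854 + (-0.571) = 4.28

pH = 4.28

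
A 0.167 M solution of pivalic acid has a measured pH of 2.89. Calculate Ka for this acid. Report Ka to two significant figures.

[H+] = 10^(-2.89) = 1.29 × 10^-3 M
At equilibrium [HA] = 0.167 − 1.29 × 10^-3 = 1.66 × 10^-1 M
Ka = [H+][A-]/[HA] = (1.29 × 10^-3)² / 1.66 × 10^-1 = 1.0 × 10^-5

Ka = 1.0 × 10^-5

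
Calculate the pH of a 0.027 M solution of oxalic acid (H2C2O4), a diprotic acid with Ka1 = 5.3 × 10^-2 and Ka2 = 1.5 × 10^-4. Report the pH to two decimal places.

pH = 1.71

Ka1 ≫ Ka2, so treat the first dissociation as the only significant source of H+.
Ka1 = x²/(0.027 − x) = 5.3 × 10^-2
Solving the quadratic: x = (−Ka1 + √(Ka1² + 4·Ka1·C₀))/2 = 1.97 × 10^-2 M
pH = −log(1.97 × 10^-2) = 1.71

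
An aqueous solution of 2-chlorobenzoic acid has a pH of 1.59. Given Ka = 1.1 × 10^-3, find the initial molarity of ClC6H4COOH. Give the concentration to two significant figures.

[H+] = 10^(-1.59) = 2.57 × 10^-2 M = x
Ka = x²/(C₀ − x) ⇒ C₀ = x + x²/Ka
C₀ = 2.57 × 10^-2 + (2.57 × 10^-2)²/(1.1 × 10^-3) = 6.26 × 10^-1 M

C₀ = 6.3 × 10^-1 M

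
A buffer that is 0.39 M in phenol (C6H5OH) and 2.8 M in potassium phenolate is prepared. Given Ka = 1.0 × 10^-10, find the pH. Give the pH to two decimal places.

pKa = −log(1.0 × 10^-10) = 10.000
Henderson–Hasselbalch: pH = pKa + log([C6H5O-]/[C6H5OH]) = 10.000 + log(2.8/0.39)
pH = 10.000 + (+0.856) = 10.86

pH = 10.86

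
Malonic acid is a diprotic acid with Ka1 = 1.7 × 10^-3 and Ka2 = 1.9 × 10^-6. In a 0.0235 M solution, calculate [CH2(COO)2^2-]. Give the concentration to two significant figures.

First ionization gives [H+] ≈ [CH2(COOH)COO-] = 5.53 × 10^-3 M.
Second step: Ka2 = [H+][CH2(COO)2^2-]/[CH2(COOH)COO-] ≈ [CH2(COO)2^2-] (since [H+] ≈ [CH2(COOH)COO-]).
So [CH2(COO)2^2-] ≈ Ka2.

1.9 × 10^-6 M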